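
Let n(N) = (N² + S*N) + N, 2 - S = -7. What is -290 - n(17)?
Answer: -749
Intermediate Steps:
S = 9 (S = 2 - 1*(-7) = 2 + 7 = 9)
n(N) = N² + 10*N (n(N) = (N² + 9*N) + N = N² + 10*N)
-290 - n(17) = -290 - 17*(10 + 17) = -290 - 17*27 = -290 - 1*459 = -290 - 459 = -749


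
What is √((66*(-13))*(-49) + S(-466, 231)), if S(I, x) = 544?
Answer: √42586 ≈ 206.36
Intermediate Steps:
√((66*(-13))*(-49) + S(-466, 231)) = √((66*(-13))*(-49) + 544) = √(-858*(-49) + 544) = √(42042 + 544) = √42586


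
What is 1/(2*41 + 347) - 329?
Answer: -141140/429 ≈ -329.00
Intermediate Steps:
1/(2*41 + 347) - 329 = 1/(82 + 347) - 329 = 1/429 - 329 = -141140/429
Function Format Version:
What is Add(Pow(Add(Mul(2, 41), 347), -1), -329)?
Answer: Rational(-141140, 429) ≈ -329.00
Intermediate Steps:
Add(Pow(Add(Mul(2, 41), 347), -1), -329) = Add(Pow(Add(82, 347), -1), -329) = Add(Pow(429, -1), -329) = Add(Rational(1, 429), -329) = Rational(-141140, 429)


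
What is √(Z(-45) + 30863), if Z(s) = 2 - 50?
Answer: √30815 ≈ 175.54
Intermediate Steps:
Z(s) = -48
√(Z(-45) + 30863) = √(-48 + 30863) = √30815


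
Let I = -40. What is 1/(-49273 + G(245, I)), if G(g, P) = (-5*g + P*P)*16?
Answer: -1/43273 ≈ -2.3109e-5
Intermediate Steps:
G(g, P) = -80*g + 16*P² (G(g, P) = (-5*g + P²)*16 = (P² - 5*g)*16 = -80*g + 16*P²)
1/(-49273 + G(245, I)) = 1/(-49273 + (-80*245 + 16*(-40)²)) = 1/(-49273 + (-19600 + 16*1600)) = 1/(-49273 + (-19600 + 25600)) = 1/(-49273 + 6000) = 1/(-43273) = -1/43273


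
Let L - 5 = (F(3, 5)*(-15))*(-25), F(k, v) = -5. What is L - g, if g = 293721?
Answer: -295591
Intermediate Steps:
L = -1870 (L = 5 - 5*(-15)*(-25) = 5 + 75*(-25) = 5 - 1875 = -1870)
L - g = -1870 - 1*293721 = -1870 - 293721 = -295591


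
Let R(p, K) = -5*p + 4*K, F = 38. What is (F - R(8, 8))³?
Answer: 97336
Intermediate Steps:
(F - R(8, 8))³ = (38 - (-5*8 + 4*8))³ = (38 - (-40 + 32))³ = (38 - 1*(-8))³ = (38 + 8)³ = 46³ = 97336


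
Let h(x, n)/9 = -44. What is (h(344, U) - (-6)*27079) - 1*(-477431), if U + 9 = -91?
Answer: 639509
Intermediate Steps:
U = -100 (U = -9 - 91 = -100)
h(x, n) = -396 (h(x, n) = 9*(-44) = -396)
(h(344, U) - (-6)*27079) - 1*(-477431) = (-396 - (-6)*27079) - 1*(-477431) = (-396 - 1*(-162474)) + 477431 = (-396 + 162474) + 477431 = 162078 + 477431 = 639509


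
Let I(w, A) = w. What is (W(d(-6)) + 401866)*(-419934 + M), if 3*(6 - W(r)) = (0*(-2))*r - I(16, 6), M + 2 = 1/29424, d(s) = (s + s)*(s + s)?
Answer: -931064146020776/5517 ≈ -1.6876e+11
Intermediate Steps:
d(s) = 4*s² (d(s) = (2*s)*(2*s) = 4*s²)
M = -58847/29424 (M = -2 + 1/29424 = -58847/29424 ≈ -2.0000)
W(r) = 34/3 (W(r) = 6 - ((0*(-2))*r - 1*16)/3 = 6 - (0*r - 16)/3 = 6 - (0 - 16)/3 = 6 - ⅓*(-16) = 6 + 16/3 = 34/3)
(W(d(-6)) + 401866)*(-419934 + M) = (34/3 + 401866)*(-419934 - 58847/29424) = (1205632/3)*(-12356196863/29424) = -931064146020776/5517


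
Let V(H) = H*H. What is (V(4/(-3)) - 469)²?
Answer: 17682025/81 ≈ 2.1830e+5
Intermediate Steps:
V(H) = H²
(V(4/(-3)) - 469)² = ((4/(-3))² - 469)² = ((4*(-⅓))² - 469)² = ((-4/3)² - 469)² = (16/9 - 469)² = (-4205/9)² = 17682025/81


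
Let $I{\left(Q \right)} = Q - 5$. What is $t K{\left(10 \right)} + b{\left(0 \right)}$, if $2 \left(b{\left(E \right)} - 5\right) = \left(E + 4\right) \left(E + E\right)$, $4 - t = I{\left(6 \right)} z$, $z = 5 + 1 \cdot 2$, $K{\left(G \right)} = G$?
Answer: $-25$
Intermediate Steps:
$I{\left(Q \right)} = -5 + Q$ ($I{\left(Q \right)} = Q - 5 = -5 + Q$)
$z = 7$ ($z = 5 + 2 = 7$)
$t = -3$ ($t = 4 - \left(-5 + 6\right) 7 = 4 - 1 \cdot 7 = 4 - 7 = -3$)
$b{\left(E \right)} = 5 + E \left(4 + E\right)$ ($b{\left(E \right)} = 5 + \frac{\left(E + 4\right) \left(E + E\right)}{2} = 5 + \frac{\left(4 + E\right) 2 E}{2} = 5 + \frac{2 E \left(4 + E\right)}{2} = 5 + E \left(4 + E\right)$)
$t K{\left(10 \right)} + b{\left(0 \right)} = \left(-3\right) 10 + \left(5 + 0^{2} + 4 \cdot 0\right) = -30 + \left(5 + 0 + 0\right) = -30 + 5 = -25$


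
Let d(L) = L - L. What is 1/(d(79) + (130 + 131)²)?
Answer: 1/68121 ≈ 1.4680e-5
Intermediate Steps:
d(L) = 0
1/(d(79) + (130 + 131)²) = 1/(0 + (130 + 131)²) = 1/(0 + 261²) = 1/(0 + 68121) = 1/68121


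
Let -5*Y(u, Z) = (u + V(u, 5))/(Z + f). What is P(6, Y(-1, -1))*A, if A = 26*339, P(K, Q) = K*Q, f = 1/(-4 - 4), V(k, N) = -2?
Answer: -141024/5 ≈ -28205.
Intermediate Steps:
f = -⅛ (f = 1/(-8) = -⅛ ≈ -0.12500)
Y(u, Z) = -(-2 + u)/(5*(-⅛ + Z)) (Y(u, Z) = -(u - 2)/(5*(Z - ⅛)) = -(-2 + u)/(5*(-⅛ + Z)))
A = 8814
P(6, Y(-1, -1))*A = (6*(8*(2 - 1*(-1))/(5*(-1 + 8*(-1)))))*8814 = (6*(8*(2 + 1)/(5*(-1 - 8))))*8814 = (6*((8/5)*3/(-9)))*8814 = (6*((8/5)*(-⅑)*3))*8814 = (6*(-8/15))*8814 = -16/5*8814 = -141024/5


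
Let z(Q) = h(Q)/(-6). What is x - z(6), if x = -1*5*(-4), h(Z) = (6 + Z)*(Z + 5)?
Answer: 42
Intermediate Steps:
h(Z) = (5 + Z)*(6 + Z) (h(Z) = (6 + Z)*(5 + Z) = (5 + Z)*(6 + Z))
z(Q) = -5 - 11*Q/6 - Q**2/6 (z(Q) = (30 + Q**2 + 11*Q)/(-6) = (30 + Q**2 + 11*Q)*(-1/6) = -5 - 11*Q/6 - Q**2/6)
x = 20 (x = -5*(-4) = 20)
x - z(6) = 20 - (-5 - 11/6*6 - 1/6*6**2) = 20 - (-5 - 11 - 1/6*36) = 20 - (-5 - 11 - 6) = 20 - 1*(-22) = 20 + 22 = 42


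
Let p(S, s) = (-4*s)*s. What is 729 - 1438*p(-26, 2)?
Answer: 23737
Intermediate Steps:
p(S, s) = -4*s**2 (p(S, s) = (-4*s)*s = -4*s**2)
729 - 1438*p(-26, 2) = 729 - (-5752)*2**2 = 729 - (-5752)*4 = 729 - 1438*(-16) = 729 + 23008 = 23737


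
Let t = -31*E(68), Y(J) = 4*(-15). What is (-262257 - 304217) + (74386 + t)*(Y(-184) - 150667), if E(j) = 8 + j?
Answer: -10857432284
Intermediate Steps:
Y(J) = -60
t = -2356 (t = -31*(8 + 68) = -31*76 = -2356)
(-262257 - 304217) + (74386 + t)*(Y(-184) - 150667) = (-262257 - 304217) + (74386 - 2356)*(-60 - 150667) = -566474 + 72030*(-150727) = -566474 - 10856865810 = -10857432284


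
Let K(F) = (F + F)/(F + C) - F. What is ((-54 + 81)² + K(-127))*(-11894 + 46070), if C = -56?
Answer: 1787427584/61 ≈ 2.9302e+7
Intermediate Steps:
K(F) = -F + 2*F/(-56 + F) (K(F) = (F + F)/(F - 56) - F = (2*F)/(-56 + F) - F = 2*F/(-56 + F) - F = -F + 2*F/(-56 + F))
((-54 + 81)² + K(-127))*(-11894 + 46070) = ((-54 + 81)² - 127*(58 - 1*(-127))/(-56 - 127))*(-11894 + 46070) = (27² - 127*(58 + 127)/(-183))*34176 = (729 - 127*(-1/183)*185)*34176 = (729 + 23495/183)*34176 = (156902/183)*34176 = 1787427584/61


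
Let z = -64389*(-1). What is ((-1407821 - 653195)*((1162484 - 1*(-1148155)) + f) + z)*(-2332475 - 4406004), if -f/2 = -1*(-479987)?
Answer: 18758187758080527229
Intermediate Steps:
f = -959974 (f = -(-2)*(-479987) = -2*479987 = -959974)
z = 64389
((-1407821 - 653195)*((1162484 - 1*(-1148155)) + f) + z)*(-2332475 - 4406004) = ((-1407821 - 653195)*((1162484 - 1*(-1148155)) - 959974) + 64389)*(-2332475 - 4406004) = (-2061016*((1162484 + 1148155) - 959974) + 64389)*(-6738479) = (-2061016*(2310639 - 959974) + 64389)*(-6738479) = (-2061016*1350665 + 64389)*(-6738479) = (-2783742175640 + 64389)*(-6738479) = -2783742111251*(-6738479) = 18758187758080527229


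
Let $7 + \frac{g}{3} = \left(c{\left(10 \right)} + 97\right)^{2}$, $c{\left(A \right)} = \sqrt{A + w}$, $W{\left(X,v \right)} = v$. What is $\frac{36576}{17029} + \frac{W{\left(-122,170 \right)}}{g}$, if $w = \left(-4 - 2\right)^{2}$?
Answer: $\frac{1204027685098}{558977657247} - \frac{8245 \sqrt{46}}{65650086} \approx 2.1531$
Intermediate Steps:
$w = 36$ ($w = \left(-6\right)^{2} = 36$)
$c{\left(A \right)} = \sqrt{36 + A}$ ($c{\left(A \right)} = \sqrt{A + 36} = \sqrt{36 + A}$)
$g = -21 + 3 \left(97 + \sqrt{46}\right)^{2}$ ($g = -21 + 3 \left(\sqrt{36 + 10} + 97\right)^{2} = -21 + 3 \left(\sqrt{46} + 97\right)^{2} = -21 + 3 \left(97 + \sqrt{46}\right)^{2} \approx 32291.0$)
$\frac{36576}{17029} + \frac{W{\left(-122,170 \right)}}{g} = \frac{36576}{17029} + \frac{170}{28344 + 582 \sqrt{46}}$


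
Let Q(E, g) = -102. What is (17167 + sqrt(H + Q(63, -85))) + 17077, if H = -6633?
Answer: 34244 + I*sqrt(6735) ≈ 34244.0 + 82.067*I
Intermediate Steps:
(17167 + sqrt(H + Q(63, -85))) + 17077 = (17167 + sqrt(-6633 - 102)) + 17077 = (17167 + sqrt(-6735)) + 17077 = (17167 + I*sqrt(6735)) + 17077 = 34244 + I*sqrt(6735)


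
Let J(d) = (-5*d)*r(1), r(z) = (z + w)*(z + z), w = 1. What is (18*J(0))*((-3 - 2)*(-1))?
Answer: 0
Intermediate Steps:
r(z) = 2*z*(1 + z) (r(z) = (z + 1)*(z + z) = (1 + z)*(2*z) = 2*z*(1 + z))
J(d) = -20*d (J(d) = (-5*d)*(2*1*(1 + 1)) = (-5*d)*(2*1*2) = -5*d*4 = -20*d)
(18*J(0))*((-3 - 2)*(-1)) = (18*(-20*0))*((-3 - 2)*(-1)) = (18*0)*(-5*(-1)) = 0*5 = 0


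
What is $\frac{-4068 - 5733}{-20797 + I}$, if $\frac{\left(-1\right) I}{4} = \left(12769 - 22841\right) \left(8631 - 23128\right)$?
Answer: $\frac{9801}{584075933} \approx 1.678 \cdot 10^{-5}$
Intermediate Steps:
$I = -584055136$ ($I = - 4 \left(12769 - 22841\right) \left(8631 - 23128\right) = - 4 \left(\left(-10072\right) \left(-14497\right)\right) = \left(-4\right) 146013784 = -584055136$)
$\frac{-4068 - 5733}{-20797 + I} = \frac{-4068 - 5733}{-20797 - 584055136} = - \frac{9801}{-584075933} = \left(-9801\right) \left(- \frac{1}{584075933}\right) = \frac{9801}{584075933}$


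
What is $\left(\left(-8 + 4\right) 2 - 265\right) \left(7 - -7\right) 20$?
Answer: $-76440$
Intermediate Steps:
$\left(\left(-8 + 4\right) 2 - 265\right) \left(7 - -7\right) 20 = \left(\left(-4\right) 2 - 265\right) \left(7 + 7\right) 20 = \left(-8 - 265\right) 14 \cdot 20 = \left(-273\right) 280 = -76440$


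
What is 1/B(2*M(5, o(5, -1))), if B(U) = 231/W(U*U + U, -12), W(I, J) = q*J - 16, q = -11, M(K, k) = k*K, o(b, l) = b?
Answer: 116/231 ≈ 0.50216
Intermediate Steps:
M(K, k) = K*k
W(I, J) = -16 - 11*J (W(I, J) = -11*J - 16 = -16 - 11*J)
B(U) = 231/116 (B(U) = 231/(-16 - 11*(-12)) = 231/(-16 + 132) = 231/116)
1/B(2*M(5, o(5, -1))) = 1/(231/116) = 116/231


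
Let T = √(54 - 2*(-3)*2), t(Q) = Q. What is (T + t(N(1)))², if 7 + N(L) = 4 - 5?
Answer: (8 - √66)² ≈ 0.015386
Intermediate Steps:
N(L) = -8 (N(L) = -7 + (4 - 5) = -7 - 1 = -8)
T = √66 (T = √(54 + 6*2) = √(54 + 12) = √66 ≈ 8.1240)
(T + t(N(1)))² = (√66 - 8)² = (-8 + √66)²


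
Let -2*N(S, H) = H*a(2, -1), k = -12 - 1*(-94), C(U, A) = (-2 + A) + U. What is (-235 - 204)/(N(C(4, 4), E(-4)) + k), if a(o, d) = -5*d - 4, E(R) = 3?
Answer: -878/161 ≈ -5.4534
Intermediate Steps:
C(U, A) = -2 + A + U
a(o, d) = -4 - 5*d
k = 82 (k = -12 + 94 = 82)
N(S, H) = -H/2 (N(S, H) = -H*(-4 - 5*(-1))/2 = -H*(-4 + 5)/2 = -H/2)
(-235 - 204)/(N(C(4, 4), E(-4)) + k) = (-235 - 204)/(-½*3 + 82) = -439/(-3/2 + 82) = -439/161/2 = -439*2/161 = -878/161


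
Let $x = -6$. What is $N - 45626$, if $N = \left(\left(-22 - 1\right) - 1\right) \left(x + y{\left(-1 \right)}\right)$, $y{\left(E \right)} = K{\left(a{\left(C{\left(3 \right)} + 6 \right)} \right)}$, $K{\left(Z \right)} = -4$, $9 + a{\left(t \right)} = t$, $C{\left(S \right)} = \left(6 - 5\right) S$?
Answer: $-45386$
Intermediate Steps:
$C{\left(S \right)} = S$ ($C{\left(S \right)} = 1 S = S$)
$a{\left(t \right)} = -9 + t$
$y{\left(E \right)} = -4$
$N = 240$ ($N = \left(\left(-22 - 1\right) - 1\right) \left(-6 - 4\right) = \left(\left(-22 - 1\right) - 1\right) \left(-10\right) = \left(-23 - 1\right) \left(-10\right) = \left(-24\right) \left(-10\right) = 240$)
$N - 45626 = 240 - 45626 = -45386$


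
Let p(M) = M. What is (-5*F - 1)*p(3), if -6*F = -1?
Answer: -11/2 ≈ -5.5000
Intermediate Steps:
F = ⅙ (F = -⅙*(-1) = ⅙ ≈ 0.16667)
(-5*F - 1)*p(3) = (-5*⅙ - 1)*3 = (-⅚ - 1)*3 = -11/6*3 = -11/2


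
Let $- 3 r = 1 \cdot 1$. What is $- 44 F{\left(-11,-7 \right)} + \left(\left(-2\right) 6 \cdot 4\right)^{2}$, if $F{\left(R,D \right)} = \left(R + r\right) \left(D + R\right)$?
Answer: $-6672$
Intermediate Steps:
$r = - \frac{1}{3}$ ($r = - \frac{1 \cdot 1}{3} = \left(- \frac{1}{3}\right) 1 = - \frac{1}{3} \approx -0.33333$)
$F{\left(R,D \right)} = \left(- \frac{1}{3} + R\right) \left(D + R\right)$ ($F{\left(R,D \right)} = \left(R - \frac{1}{3}\right) \left(D + R\right) = \left(- \frac{1}{3} + R\right) \left(D + R\right)$)
$- 44 F{\left(-11,-7 \right)} + \left(\left(-2\right) 6 \cdot 4\right)^{2} = - 44 \left(\left(-11\right)^{2} - - \frac{7}{3} - - \frac{11}{3} - -77\right) + \left(\left(-2\right) 6 \cdot 4\right)^{2} = - 44 \left(121 + \frac{7}{3} + \frac{11}{3} + 77\right) + \left(\left(-12\right) 4\right)^{2} = \left(-44\right) 204 + \left(-48\right)^{2} = -8976 + 2304 = -6672$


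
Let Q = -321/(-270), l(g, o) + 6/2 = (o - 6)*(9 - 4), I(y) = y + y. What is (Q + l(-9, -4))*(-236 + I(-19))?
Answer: 638831/45 ≈ 14196.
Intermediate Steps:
I(y) = 2*y
l(g, o) = -33 + 5*o (l(g, o) = -3 + (o - 6)*(9 - 4) = -3 + (-6 + o)*5 = -3 + (-30 + 5*o) = -33 + 5*o)
Q = 107/90 (Q = -321*(-1/270) = 107/90 ≈ 1.1889)
(Q + l(-9, -4))*(-236 + I(-19)) = (107/90 + (-33 + 5*(-4)))*(-236 + 2*(-19)) = (107/90 + (-33 - 20))*(-236 - 38) = (107/90 - 53)*(-274) = -4663/90*(-274) = 638831/45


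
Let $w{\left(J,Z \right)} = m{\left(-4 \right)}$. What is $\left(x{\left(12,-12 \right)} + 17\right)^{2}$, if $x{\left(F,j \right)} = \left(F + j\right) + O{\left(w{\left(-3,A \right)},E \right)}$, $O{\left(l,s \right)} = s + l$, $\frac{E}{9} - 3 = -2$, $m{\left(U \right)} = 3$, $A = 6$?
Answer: $841$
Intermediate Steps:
$E = 9$ ($E = 27 + 9 \left(-2\right) = 27 - 18 = 9$)
$w{\left(J,Z \right)} = 3$
$O{\left(l,s \right)} = l + s$
$x{\left(F,j \right)} = 12 + F + j$ ($x{\left(F,j \right)} = \left(F + j\right) + \left(3 + 9\right) = \left(F + j\right) + 12 = 12 + F + j$)
$\left(x{\left(12,-12 \right)} + 17\right)^{2} = \left(\left(12 + 12 - 12\right) + 17\right)^{2} = \left(12 + 17\right)^{2} = 29^{2} = 841$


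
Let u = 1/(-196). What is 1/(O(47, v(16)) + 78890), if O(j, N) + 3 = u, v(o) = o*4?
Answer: 196/15461851 ≈ 1.2676e-5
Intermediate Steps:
v(o) = 4*o
u = -1/196 ≈ -0.0051020
O(j, N) = -589/196 (O(j, N) = -3 - 1/196 = -589/196)
1/(O(47, v(16)) + 78890) = 1/(-589/196 + 78890) = 1/(15461851/196) = 196/15461851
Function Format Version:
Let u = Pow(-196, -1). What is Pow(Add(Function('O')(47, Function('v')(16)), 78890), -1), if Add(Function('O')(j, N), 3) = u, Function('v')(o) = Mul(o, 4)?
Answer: Rational(196, 15461851) ≈ 1.2676e-5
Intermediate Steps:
Function('v')(o) = Mul(4, o)
u = Rational(-1, 196) ≈ -0.0051020
Function('O')(j, N) = Rational(-589, 196) (Function('O')(j, N) = Add(-3, Rational(-1, 196)) = Rational(-589, 196))
Pow(Add(Function('O')(47, Function('v')(16)), 78890), -1) = Pow(Add(Rational(-589, 196), 78890), -1) = Pow(Rational(15461851, 196), -1) = Rational(196, 15461851)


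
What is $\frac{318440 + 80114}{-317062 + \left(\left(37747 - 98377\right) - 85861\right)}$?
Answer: $- \frac{398554}{463553} \approx -0.85978$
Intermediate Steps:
$\frac{318440 + 80114}{-317062 + \left(\left(37747 - 98377\right) - 85861\right)} = \frac{398554}{-317062 - 146491} = \frac{398554}{-463553} = 398554 \left(- \frac{1}{463553}\right) = - \frac{398554}{463553}$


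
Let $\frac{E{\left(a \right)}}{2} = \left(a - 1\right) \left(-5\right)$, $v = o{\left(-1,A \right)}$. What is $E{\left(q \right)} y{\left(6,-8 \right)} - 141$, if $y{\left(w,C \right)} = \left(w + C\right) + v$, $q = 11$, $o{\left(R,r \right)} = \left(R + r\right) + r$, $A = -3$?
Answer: $759$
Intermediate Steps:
$o{\left(R,r \right)} = R + 2 r$
$v = -7$ ($v = -1 + 2 \left(-3\right) = -1 - 6 = -7$)
$E{\left(a \right)} = 10 - 10 a$ ($E{\left(a \right)} = 2 \left(a - 1\right) \left(-5\right) = 2 \left(-1 + a\right) \left(-5\right) = 2 \left(5 - 5 a\right) = 10 - 10 a$)
$y{\left(w,C \right)} = -7 + C + w$ ($y{\left(w,C \right)} = \left(w + C\right) - 7 = \left(C + w\right) - 7 = -7 + C + w$)
$E{\left(q \right)} y{\left(6,-8 \right)} - 141 = \left(10 - 110\right) \left(-7 - 8 + 6\right) - 141 = \left(10 - 110\right) \left(-9\right) - 141 = \left(-100\right) \left(-9\right) - 141 = 900 - 141 = 759$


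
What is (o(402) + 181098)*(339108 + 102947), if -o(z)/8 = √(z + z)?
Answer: 80055276390 - 7072880*√201 ≈ 7.9955e+10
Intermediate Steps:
o(z) = -8*√2*√z (o(z) = -8*√(z + z) = -8*√2*√z)
(o(402) + 181098)*(339108 + 102947) = (-8*√2*√402 + 181098)*(339108 + 102947) = (-16*√201 + 181098)*442055 = (181098 - 16*√201)*442055 = 80055276390 - 7072880*√201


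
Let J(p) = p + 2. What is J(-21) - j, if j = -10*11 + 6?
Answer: 85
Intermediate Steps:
j = -104 (j = -110 + 6 = -104)
J(p) = 2 + p
J(-21) - j = (2 - 21) - 1*(-104) = -19 + 104 = 85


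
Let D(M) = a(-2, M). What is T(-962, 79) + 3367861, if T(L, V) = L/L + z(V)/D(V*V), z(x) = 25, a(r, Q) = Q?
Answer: 21018826767/6241 ≈ 3.3679e+6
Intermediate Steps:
D(M) = M
T(L, V) = 1 + 25/V² (T(L, V) = L/L + 25/((V*V)) = 1 + 25/(V²) = 1 + 25/V²)
T(-962, 79) + 3367861 = (1 + 25/79²) + 3367861 = (1 + 25*(1/6241)) + 3367861 = (1 + 25/6241) + 3367861 = 6266/6241 + 3367861 = 21018826767/6241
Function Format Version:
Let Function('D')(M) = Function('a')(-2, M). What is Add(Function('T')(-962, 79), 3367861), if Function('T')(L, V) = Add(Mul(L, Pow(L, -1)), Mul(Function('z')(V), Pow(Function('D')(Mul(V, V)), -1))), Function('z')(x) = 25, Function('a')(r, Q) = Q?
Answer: Rational(21018826767, 6241) ≈ 3.3679e+6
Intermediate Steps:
Function('D')(M) = M
Function('T')(L, V) = Add(1, Mul(25, Pow(V, -2))) (Function('T')(L, V) = Add(Mul(L, Pow(L, -1)), Mul(25, Pow(Mul(V, V), -1))) = Add(1, Mul(25, Pow(Pow(V, 2), -1))) = Add(1, Mul(25, Pow(V, -2))))
Add(Function('T')(-962, 79), 3367861) = Add(Add(1, Mul(25, Pow(79, -2))), 3367861) = Add(Add(1, Mul(25, Rational(1, 6241))), 3367861) = Add(Add(1, Rational(25, 6241)), 3367861) = Add(Rational(6266, 6241), 3367861) = Rational(21018826767, 6241)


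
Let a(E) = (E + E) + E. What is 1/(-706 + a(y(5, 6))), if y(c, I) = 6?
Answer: -1/688 ≈ -0.0014535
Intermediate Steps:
a(E) = 3*E (a(E) = 2*E + E = 3*E)
1/(-706 + a(y(5, 6))) = 1/(-706 + 3*6) = 1/(-706 + 18) = 1/(-688) = -1/688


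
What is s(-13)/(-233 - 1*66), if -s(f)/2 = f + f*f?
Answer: 24/23 ≈ 1.0435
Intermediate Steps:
s(f) = -2*f - 2*f² (s(f) = -2*(f + f*f) = -2*(f + f²) = -2*f - 2*f²)
s(-13)/(-233 - 1*66) = (-2*(-13)*(1 - 13))/(-233 - 1*66) = (-2*(-13)*(-12))/(-233 - 66) = -312/(-299) = -312*(-1/299) = 24/23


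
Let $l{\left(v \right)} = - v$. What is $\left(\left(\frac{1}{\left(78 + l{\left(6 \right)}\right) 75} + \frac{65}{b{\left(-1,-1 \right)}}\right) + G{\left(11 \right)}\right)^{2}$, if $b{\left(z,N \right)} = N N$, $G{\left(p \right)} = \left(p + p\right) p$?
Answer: $\frac{2748304155601}{29160000} \approx 94249.0$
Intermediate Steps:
$G{\left(p \right)} = 2 p^{2}$ ($G{\left(p \right)} = 2 p p = 2 p^{2}$)
$b{\left(z,N \right)} = N^{2}$
$\left(\left(\frac{1}{\left(78 + l{\left(6 \right)}\right) 75} + \frac{65}{b{\left(-1,-1 \right)}}\right) + G{\left(11 \right)}\right)^{2} = \left(\left(\frac{1}{\left(78 - 6\right) 75} + \frac{65}{\left(-1\right)^{2}}\right) + 2 \cdot 11^{2}\right)^{2} = \left(\left(\frac{1}{78 - 6} \cdot \frac{1}{75} + \frac{65}{1}\right) + 2 \cdot 121\right)^{2} = \left(\left(\frac{1}{72} \cdot \frac{1}{75} + 65 \cdot 1\right) + 242\right)^{2} = \left(\left(\frac{1}{72} \cdot \frac{1}{75} + 65\right) + 242\right)^{2} = \left(\left(\frac{1}{5400} + 65\right) + 242\right)^{2} = \left(\frac{351001}{5400} + 242\right)^{2} = \left(\frac{1657801}{5400}\right)^{2} = \frac{2748304155601}{29160000}$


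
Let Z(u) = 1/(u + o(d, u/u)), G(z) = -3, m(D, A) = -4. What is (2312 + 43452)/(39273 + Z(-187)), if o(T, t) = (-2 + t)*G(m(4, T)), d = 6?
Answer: 8420576/7226231 ≈ 1.1653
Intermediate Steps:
o(T, t) = 6 - 3*t (o(T, t) = (-2 + t)*(-3) = 6 - 3*t)
Z(u) = 1/(3 + u) (Z(u) = 1/(u + (6 - 3*u/u)) = 1/(u + (6 - 3*1)) = 1/(u + (6 - 3)) = 1/(u + 3) = 1/(3 + u))
(2312 + 43452)/(39273 + Z(-187)) = (2312 + 43452)/(39273 + 1/(3 - 187)) = 45764/(39273 + 1/(-184)) = 45764/(39273 - 1/184) = 45764/(7226231/184) = 45764*(184/7226231) = 8420576/7226231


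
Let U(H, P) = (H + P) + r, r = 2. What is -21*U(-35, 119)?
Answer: -1806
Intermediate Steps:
U(H, P) = 2 + H + P (U(H, P) = (H + P) + 2 = 2 + H + P)
-21*U(-35, 119) = -21*(2 - 35 + 119) = -21*86 = -1806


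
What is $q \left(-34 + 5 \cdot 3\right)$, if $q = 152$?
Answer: $-2888$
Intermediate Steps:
$q \left(-34 + 5 \cdot 3\right) = 152 \left(-34 + 5 \cdot 3\right) = 152 \left(-34 + 15\right) = 152 \left(-19\right) = -2888$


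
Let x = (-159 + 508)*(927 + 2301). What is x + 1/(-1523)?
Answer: 1715769155/1523 ≈ 1.1266e+6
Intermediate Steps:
x = 1126572 (x = 349*3228 = 1126572)
x + 1/(-1523) = 1126572 + 1/(-1523) = 1126572 - 1/1523 = 1715769155/1523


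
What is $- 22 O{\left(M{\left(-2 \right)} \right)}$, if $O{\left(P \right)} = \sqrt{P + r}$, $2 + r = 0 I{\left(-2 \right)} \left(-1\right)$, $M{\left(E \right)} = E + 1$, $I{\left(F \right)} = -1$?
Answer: $- 22 i \sqrt{3} \approx - 38.105 i$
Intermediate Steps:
$M{\left(E \right)} = 1 + E$
$r = -2$ ($r = -2 + 0 \left(-1\right) \left(-1\right) = -2 + 0 \left(-1\right) = -2 + 0 = -2$)
$O{\left(P \right)} = \sqrt{-2 + P}$ ($O{\left(P \right)} = \sqrt{P - 2} = \sqrt{-2 + P}$)
$- 22 O{\left(M{\left(-2 \right)} \right)} = - 22 \sqrt{-2 + \left(1 - 2\right)} = - 22 \sqrt{-2 - 1} = - 22 \sqrt{-3} = - 22 i \sqrt{3}$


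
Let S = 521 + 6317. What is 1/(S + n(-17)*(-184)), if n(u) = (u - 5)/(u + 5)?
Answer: 3/19502 ≈ 0.00015383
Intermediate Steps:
n(u) = (-5 + u)/(5 + u)
S = 6838
1/(S + n(-17)*(-184)) = 1/(6838 + ((-5 - 17)/(5 - 17))*(-184)) = 1/(6838 + (-22/(-12))*(-184)) = 1/(6838 - 1/12*(-22)*(-184)) = 1/(6838 + (11/6)*(-184)) = 1/(6838 - 1012/3) = 1/(19502/3) = 3/19502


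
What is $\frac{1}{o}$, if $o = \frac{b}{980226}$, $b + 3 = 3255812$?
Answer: $\frac{980226}{3255809} \approx 0.30107$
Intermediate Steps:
$b = 3255809$ ($b = -3 + 3255812 = 3255809$)
$o = \frac{3255809}{980226} \approx 3.3215$
$\frac{1}{o} = \frac{1}{\frac{3255809}{980226}} = \frac{980226}{3255809}$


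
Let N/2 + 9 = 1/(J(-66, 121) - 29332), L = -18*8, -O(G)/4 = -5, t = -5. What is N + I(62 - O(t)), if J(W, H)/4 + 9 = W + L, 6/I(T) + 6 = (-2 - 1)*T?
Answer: -2998155/166144 ≈ -18.046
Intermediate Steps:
O(G) = 20 (O(G) = -4*(-5) = 20)
L = -144
I(T) = 6/(-6 - 3*T) (I(T) = 6/(-6 + (-2 - 1)*T) = 6/(-6 - 3*T))
J(W, H) = -612 + 4*W (J(W, H) = -36 + 4*(W - 144) = -36 + 4*(-144 + W) = -36 + (-576 + 4*W) = -612 + 4*W)
N = -271873/15104 (N = -18 + 2/((-612 + 4*(-66)) - 29332) = -18 + 2/((-612 - 264) - 29332) = -18 + 2/(-876 - 29332) = -18 + 2/(-30208) = -18 + 2*(-1/30208) = -18 - 1/15104 = -271873/15104 ≈ -18.000)
N + I(62 - O(t)) = -271873/15104 - 2/(2 + (62 - 1*20)) = -271873/15104 - 2/(2 + (62 - 20)) = -271873/15104 - 2/(2 + 42) = -271873/15104 - 2/44 = -271873/15104 - 2*1/44 = -271873/15104 - 1/22 = -2998155/166144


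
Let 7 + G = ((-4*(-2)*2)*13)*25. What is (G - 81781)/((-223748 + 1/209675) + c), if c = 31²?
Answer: 4014647225/11678216056 ≈ 0.34377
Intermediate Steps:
G = 5193 (G = -7 + ((-4*(-2)*2)*13)*25 = -7 + ((8*2)*13)*25 = -7 + (16*13)*25 = -7 + 208*25 = -7 + 5200 = 5193)
c = 961
(G - 81781)/((-223748 + 1/209675) + c) = (5193 - 81781)/((-223748 + 1/209675) + 961) = -76588/((-223748 + 1/209675) + 961) = -76588/(-46914361899/209675 + 961) = -76588/(-46712864224/209675) = -76588*(-209675/46712864224) = 4014647225/11678216056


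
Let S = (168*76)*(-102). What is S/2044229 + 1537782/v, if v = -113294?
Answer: -86608563549/6094707377 ≈ -14.210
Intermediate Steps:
S = -1302336 (S = 12768*(-102) = -1302336)
S/2044229 + 1537782/v = -1302336/2044229 + 1537782/(-113294) = -1302336*1/2044229 + 1537782*(-1/113294) = -68544/107591 - 768891/56647 = -86608563549/6094707377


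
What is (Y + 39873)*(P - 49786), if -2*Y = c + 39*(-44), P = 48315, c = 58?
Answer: -59872642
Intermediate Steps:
Y = 829 (Y = -(58 + 39*(-44))/2 = -(58 - 1716)/2 = -½*(-1658) = 829)
(Y + 39873)*(P - 49786) = (829 + 39873)*(48315 - 49786) = 40702*(-1471) = -59872642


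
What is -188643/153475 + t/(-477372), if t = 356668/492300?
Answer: -63332986591303/51525994155300 ≈ -1.2291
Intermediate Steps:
t = 89167/123075 (t = 356668*(1/492300) = 89167/123075 ≈ 0.72449)
-188643/153475 + t/(-477372) = -188643/153475 + (89167/123075)/(-477372) = -188643*1/153475 + (89167/123075)*(-1/477372) = -26949/21925 - 89167/58752558900 = -63332986591303/51525994155300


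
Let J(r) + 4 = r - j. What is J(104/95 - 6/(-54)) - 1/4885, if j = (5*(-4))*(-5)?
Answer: -85867724/835335 ≈ -102.79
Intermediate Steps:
j = 100 (j = -20*(-5) = 100)
J(r) = -104 + r (J(r) = -4 + (r - 1*100) = -4 + (r - 100) = -4 + (-100 + r) = -104 + r)
J(104/95 - 6/(-54)) - 1/4885 = (-104 + (104/95 - 6/(-54))) - 1/4885 = (-104 + (104*(1/95) - 6*(-1/54))) - 1*1/4885 = (-104 + (104/95 + ⅑)) - 1/4885 = (-104 + 1031/855) - 1/4885 = -87889/855 - 1/4885 = -85867724/835335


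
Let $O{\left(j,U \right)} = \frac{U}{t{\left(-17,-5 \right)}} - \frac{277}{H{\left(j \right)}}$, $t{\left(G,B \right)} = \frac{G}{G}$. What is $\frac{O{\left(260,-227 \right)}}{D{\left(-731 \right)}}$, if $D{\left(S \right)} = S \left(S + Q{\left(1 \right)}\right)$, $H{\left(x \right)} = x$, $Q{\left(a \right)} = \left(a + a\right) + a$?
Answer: $- \frac{197}{459680} \approx -0.00042856$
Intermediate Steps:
$Q{\left(a \right)} = 3 a$ ($Q{\left(a \right)} = 2 a + a = 3 a$)
$t{\left(G,B \right)} = 1$
$D{\left(S \right)} = S \left(3 + S\right)$ ($D{\left(S \right)} = S \left(S + 3 \cdot 1\right) = S \left(S + 3\right) = S \left(3 + S\right)$)
$O{\left(j,U \right)} = U - \frac{277}{j}$ ($O{\left(j,U \right)} = \frac{U}{1} - \frac{277}{j} = U 1 - \frac{277}{j} = U - \frac{277}{j}$)
$\frac{O{\left(260,-227 \right)}}{D{\left(-731 \right)}} = \frac{-227 - \frac{277}{260}}{\left(-731\right) \left(3 - 731\right)} = \frac{-227 - \frac{277}{260}}{\left(-731\right) \left(-728\right)} = \frac{-227 - \frac{277}{260}}{532168} = \left(- \frac{59297}{260}\right) \frac{1}{532168} = - \frac{197}{459680}$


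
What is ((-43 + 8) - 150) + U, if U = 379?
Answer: 194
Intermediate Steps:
((-43 + 8) - 150) + U = ((-43 + 8) - 150) + 379 = (-35 - 150) + 379 = -185 + 379 = 194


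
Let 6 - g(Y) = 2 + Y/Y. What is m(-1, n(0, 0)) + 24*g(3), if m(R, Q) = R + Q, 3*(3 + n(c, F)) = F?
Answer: 68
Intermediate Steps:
g(Y) = 3 (g(Y) = 6 - (2 + Y/Y) = 6 - (2 + 1) = 6 - 1*3 = 6 - 3 = 3)
n(c, F) = -3 + F/3
m(R, Q) = Q + R
m(-1, n(0, 0)) + 24*g(3) = ((-3 + (⅓)*0) - 1) + 24*3 = ((-3 + 0) - 1) + 72 = (-3 - 1) + 72 = -4 + 72 = 68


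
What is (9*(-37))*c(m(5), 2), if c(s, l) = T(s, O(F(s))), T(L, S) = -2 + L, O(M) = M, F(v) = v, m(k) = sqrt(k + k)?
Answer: 666 - 333*sqrt(10) ≈ -387.04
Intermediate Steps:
m(k) = sqrt(2)*sqrt(k) (m(k) = sqrt(2*k) = sqrt(2)*sqrt(k))
c(s, l) = -2 + s
(9*(-37))*c(m(5), 2) = (9*(-37))*(-2 + sqrt(2)*sqrt(5)) = -333*(-2 + sqrt(10)) = 666 - 333*sqrt(10)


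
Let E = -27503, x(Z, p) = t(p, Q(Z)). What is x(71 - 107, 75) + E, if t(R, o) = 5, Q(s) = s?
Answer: -27498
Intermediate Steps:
x(Z, p) = 5
x(71 - 107, 75) + E = 5 - 27503 = -27498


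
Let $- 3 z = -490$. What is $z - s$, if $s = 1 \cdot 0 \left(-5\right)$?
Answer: $\frac{490}{3} \approx 163.33$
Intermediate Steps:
$s = 0$ ($s = 0 \left(-5\right) = 0$)
$z = \frac{490}{3}$ ($z = \left(- \frac{1}{3}\right) \left(-490\right) = \frac{490}{3} \approx 163.33$)
$z - s = \frac{490}{3} - 0 = \frac{490}{3} + 0 = \frac{490}{3}$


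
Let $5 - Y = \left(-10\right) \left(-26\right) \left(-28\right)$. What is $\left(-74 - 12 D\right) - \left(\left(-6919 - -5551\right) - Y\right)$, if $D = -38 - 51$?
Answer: $9647$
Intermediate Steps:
$D = -89$
$Y = 7285$ ($Y = 5 - \left(-10\right) \left(-26\right) \left(-28\right) = 5 - 260 \left(-28\right) = 5 - -7280 = 5 + 7280 = 7285$)
$\left(-74 - 12 D\right) - \left(\left(-6919 - -5551\right) - Y\right) = \left(-74 - -1068\right) - \left(\left(-6919 - -5551\right) - 7285\right) = \left(-74 + 1068\right) - \left(\left(-6919 + 5551\right) - 7285\right) = 994 - \left(-1368 - 7285\right) = 994 - -8653 = 994 + 8653 = 9647$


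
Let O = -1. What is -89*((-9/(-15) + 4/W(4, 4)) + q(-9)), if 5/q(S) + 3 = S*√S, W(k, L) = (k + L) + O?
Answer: -882079/8610 - 1335*I/82 ≈ -102.45 - 16.28*I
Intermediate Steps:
W(k, L) = -1 + L + k (W(k, L) = (k + L) - 1 = (L + k) - 1 = -1 + L + k)
q(S) = 5/(-3 + S^(3/2)) (q(S) = 5/(-3 + S*√S) = 5/(-3 + S^(3/2)))
-89*((-9/(-15) + 4/W(4, 4)) + q(-9)) = -89*((-9/(-15) + 4/(-1 + 4 + 4)) + 5/(-3 + (-9)^(3/2))) = -89*((-9*(-1/15) + 4/7) + 5/(-3 - 27*I)) = -89*((⅗ + 4*(⅐)) + 5*((-3 + 27*I)/738)) = -89*((⅗ + 4/7) + 5*(-3 + 27*I)/738) = -89*(41/35 + 5*(-3 + 27*I)/738) = -3649/35 - 445*(-3 + 27*I)/738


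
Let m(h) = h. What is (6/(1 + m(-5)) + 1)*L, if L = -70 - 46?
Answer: 58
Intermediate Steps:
L = -116
(6/(1 + m(-5)) + 1)*L = (6/(1 - 5) + 1)*(-116) = (6/(-4) + 1)*(-116) = (-¼*6 + 1)*(-116) = (-3/2 + 1)*(-116) = -½*(-116) = 58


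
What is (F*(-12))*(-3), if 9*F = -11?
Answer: -44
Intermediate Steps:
F = -11/9 (F = (⅑)*(-11) = -11/9 ≈ -1.2222)
(F*(-12))*(-3) = -11/9*(-12)*(-3) = (44/3)*(-3) = -44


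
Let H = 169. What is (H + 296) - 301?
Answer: 164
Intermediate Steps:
(H + 296) - 301 = (169 + 296) - 301 = 465 - 301 = 164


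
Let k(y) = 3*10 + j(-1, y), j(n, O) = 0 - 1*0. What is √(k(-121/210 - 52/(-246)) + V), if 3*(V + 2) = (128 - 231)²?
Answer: 17*√111/3 ≈ 59.702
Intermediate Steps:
j(n, O) = 0 (j(n, O) = 0 + 0 = 0)
V = 10603/3 (V = -2 + (128 - 231)²/3 = -2 + (⅓)*(-103)² = -2 + (⅓)*10609 = -2 + 10609/3 = 10603/3 ≈ 3534.3)
k(y) = 30 (k(y) = 3*10 + 0 = 30 + 0 = 30)
√(k(-121/210 - 52/(-246)) + V) = √(30 + 10603/3) = √(10693/3) = 17*√111/3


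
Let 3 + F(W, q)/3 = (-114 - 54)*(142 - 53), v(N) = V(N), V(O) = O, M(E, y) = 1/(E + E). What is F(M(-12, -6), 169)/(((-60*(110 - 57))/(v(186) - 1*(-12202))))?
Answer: 9263127/53 ≈ 1.7478e+5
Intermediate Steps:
M(E, y) = 1/(2*E)
v(N) = N
F(W, q) = -44865 (F(W, q) = -9 + 3*((-114 - 54)*(142 - 53)) = -9 + 3*(-168*89) = -9 + 3*(-14952) = -9 - 44856 = -44865)
F(M(-12, -6), 169)/(((-60*(110 - 57))/(v(186) - 1*(-12202)))) = -44865*(-(186 - 1*(-12202))/(60*(110 - 57))) = -44865/((-60*53)/(186 + 12202)) = -44865/((-3180/12388)) = -44865/((-3180*1/12388)) = -44865/(-795/3097) = -44865*(-3097/795) = 9263127/53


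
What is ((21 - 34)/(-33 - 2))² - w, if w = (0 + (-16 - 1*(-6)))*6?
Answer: 73669/1225 ≈ 60.138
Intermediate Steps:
w = -60 (w = (0 + (-16 + 6))*6 = (0 - 10)*6 = -10*6 = -60)
((21 - 34)/(-33 - 2))² - w = ((21 - 34)/(-33 - 2))² - 1*(-60) = (-13/(-35))² + 60 = (-13*(-1/35))² + 60 = (13/35)² + 60 = 169/1225 + 60 = 73669/1225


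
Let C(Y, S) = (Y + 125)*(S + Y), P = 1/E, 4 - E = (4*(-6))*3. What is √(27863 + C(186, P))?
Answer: √123769705/38 ≈ 292.77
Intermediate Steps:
E = 76 (E = 4 - 4*(-6)*3 = 4 - (-24)*3 = 4 - 1*(-72) = 4 + 72 = 76)
P = 1/76 ≈ 0.013158
C(Y, S) = (125 + Y)*(S + Y)
√(27863 + C(186, P)) = √(27863 + (186² + 125*(1/76) + 125*186 + (1/76)*186)) = √(27863 + (34596 + 125/76 + 23250 + 93/38)) = √(27863 + 4396607/76) = √(6514195/76) = √123769705/38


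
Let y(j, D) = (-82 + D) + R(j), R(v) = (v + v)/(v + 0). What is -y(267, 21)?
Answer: 59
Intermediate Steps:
R(v) = 2 (R(v) = (2*v)/v = 2)
y(j, D) = -80 + D (y(j, D) = (-82 + D) + 2 = -80 + D)
-y(267, 21) = -(-80 + 21) = -1*(-59) = 59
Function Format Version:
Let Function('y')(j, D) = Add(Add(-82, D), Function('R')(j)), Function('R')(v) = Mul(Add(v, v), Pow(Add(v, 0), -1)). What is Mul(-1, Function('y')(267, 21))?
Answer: 59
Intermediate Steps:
Function('R')(v) = 2 (Function('R')(v) = Mul(Mul(2, v), Pow(v, -1)) = 2)
Function('y')(j, D) = Add(-80, D) (Function('y')(j, D) = Add(Add(-82, D), 2) = Add(-80, D))
Mul(-1, Function('y')(267, 21)) = Mul(-1, Add(-80, 21)) = Mul(-1, -59) = 59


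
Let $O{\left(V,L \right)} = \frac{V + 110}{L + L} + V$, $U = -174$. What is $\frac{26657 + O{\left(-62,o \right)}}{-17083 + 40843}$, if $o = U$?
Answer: $\frac{771251}{689040} \approx 1.1193$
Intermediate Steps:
$o = -174$
$O{\left(V,L \right)} = V + \frac{110 + V}{2 L}$ ($O{\left(V,L \right)} = \frac{110 + V}{2 L} + V = V + \frac{110 + V}{2 L}$)
$\frac{26657 + O{\left(-62,o \right)}}{-17083 + 40843} = \frac{26657 + \frac{55 + \frac{1}{2} \left(-62\right) - -10788}{-174}}{-17083 + 40843} = \frac{26657 - \frac{55 - 31 + 10788}{174}}{23760} = \left(26657 - \frac{1802}{29}\right) \frac{1}{23760} = \frac{771251}{29} \cdot \frac{1}{23760} = \frac{771251}{689040}$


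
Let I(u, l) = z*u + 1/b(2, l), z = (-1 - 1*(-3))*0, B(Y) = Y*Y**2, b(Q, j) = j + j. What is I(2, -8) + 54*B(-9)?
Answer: -629857/16 ≈ -39366.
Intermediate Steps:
b(Q, j) = 2*j
B(Y) = Y**3
z = 0 (z = (-1 + 3)*0 = 2*0 = 0)
I(u, l) = 1/(2*l) (I(u, l) = 0*u + 1/(2*l) = 0 + 1/(2*l) = 1/(2*l))
I(2, -8) + 54*B(-9) = (1/2)/(-8) + 54*(-9)**3 = (1/2)*(-1/8) + 54*(-729) = -1/16 - 39366 = -629857/16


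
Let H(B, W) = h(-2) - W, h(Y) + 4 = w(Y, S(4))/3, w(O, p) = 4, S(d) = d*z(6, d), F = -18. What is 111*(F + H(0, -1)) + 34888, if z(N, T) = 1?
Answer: 32705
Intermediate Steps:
S(d) = d (S(d) = d*1 = d)
h(Y) = -8/3 (h(Y) = -4 + 4/3 = -8/3)
H(B, W) = -8/3 - W
111*(F + H(0, -1)) + 34888 = 111*(-18 + (-8/3 - 1*(-1))) + 34888 = 111*(-18 + (-8/3 + 1)) + 34888 = 111*(-18 - 5/3) + 34888 = 111*(-59/3) + 34888 = -2183 + 34888 = 32705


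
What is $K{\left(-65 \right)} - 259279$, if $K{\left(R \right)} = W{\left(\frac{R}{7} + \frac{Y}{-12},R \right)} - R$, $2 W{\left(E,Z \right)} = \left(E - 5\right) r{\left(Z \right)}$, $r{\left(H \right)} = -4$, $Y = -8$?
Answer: $- \frac{5442922}{21} \approx -2.5919 \cdot 10^{5}$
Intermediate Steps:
$W{\left(E,Z \right)} = 10 - 2 E$ ($W{\left(E,Z \right)} = \frac{\left(E - 5\right) \left(-4\right)}{2} = \frac{\left(-5 + E\right) \left(-4\right)}{2} = \frac{20 - 4 E}{2} = 10 - 2 E$)
$K{\left(R \right)} = \frac{26}{3} - \frac{9 R}{7}$ ($K{\left(R \right)} = \left(10 - 2 \left(\frac{R}{7} - \frac{8}{-12}\right)\right) - R = \left(10 - 2 \left(R \frac{1}{7} - - \frac{2}{3}\right)\right) - R = \left(10 - 2 \left(\frac{R}{7} + \frac{2}{3}\right)\right) - R = \left(10 - 2 \left(\frac{2}{3} + \frac{R}{7}\right)\right) - R = \left(10 - \left(\frac{4}{3} + \frac{2 R}{7}\right)\right) - R = \left(\frac{26}{3} - \frac{2 R}{7}\right) - R = \frac{26}{3} - \frac{9 R}{7}$)
$K{\left(-65 \right)} - 259279 = \left(\frac{26}{3} - - \frac{585}{7}\right) - 259279 = \left(\frac{26}{3} + \frac{585}{7}\right) - 259279 = \frac{1937}{21} - 259279 = - \frac{5442922}{21}$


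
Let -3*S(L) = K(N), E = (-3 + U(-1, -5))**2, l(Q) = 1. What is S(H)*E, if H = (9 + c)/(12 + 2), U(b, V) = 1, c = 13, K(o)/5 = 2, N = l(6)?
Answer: -40/3 ≈ -13.333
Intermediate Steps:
N = 1
K(o) = 10 (K(o) = 5*2 = 10)
H = 11/7 (H = (9 + 13)/(12 + 2) = 22/14 = 22*(1/14) = 11/7 ≈ 1.5714)
E = 4 (E = (-3 + 1)**2 = (-2)**2 = 4)
S(L) = -10/3 (S(L) = -1/3*10 = -10/3)
S(H)*E = -10/3*4 = -40/3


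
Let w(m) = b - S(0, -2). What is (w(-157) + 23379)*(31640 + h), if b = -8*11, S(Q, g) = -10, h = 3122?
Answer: 809989362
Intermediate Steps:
b = -88
w(m) = -78 (w(m) = -88 - 1*(-10) = -88 + 10 = -78)
(w(-157) + 23379)*(31640 + h) = (-78 + 23379)*(31640 + 3122) = 23301*34762 = 809989362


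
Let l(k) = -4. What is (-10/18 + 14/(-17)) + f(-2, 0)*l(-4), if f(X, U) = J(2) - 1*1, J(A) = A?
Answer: -823/153 ≈ -5.3791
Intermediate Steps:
f(X, U) = 1 (f(X, U) = 2 - 1*1 = 2 - 1 = 1)
(-10/18 + 14/(-17)) + f(-2, 0)*l(-4) = (-10/18 + 14/(-17)) + 1*(-4) = (-10*1/18 + 14*(-1/17)) - 4 = (-5/9 - 14/17) - 4 = -211/153 - 4 = -823/153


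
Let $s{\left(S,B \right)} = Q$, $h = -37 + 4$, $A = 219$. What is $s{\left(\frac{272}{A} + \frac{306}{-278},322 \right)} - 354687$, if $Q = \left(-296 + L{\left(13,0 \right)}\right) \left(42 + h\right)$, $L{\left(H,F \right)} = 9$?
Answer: $-357270$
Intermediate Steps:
$h = -33$
$Q = -2583$ ($Q = \left(-296 + 9\right) \left(42 - 33\right) = \left(-287\right) 9 = -2583$)
$s{\left(S,B \right)} = -2583$
$s{\left(\frac{272}{A} + \frac{306}{-278},322 \right)} - 354687 = -2583 - 354687 = -357270$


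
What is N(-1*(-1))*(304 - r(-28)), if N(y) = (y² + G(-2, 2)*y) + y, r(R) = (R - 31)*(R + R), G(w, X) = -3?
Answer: 3000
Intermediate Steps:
r(R) = 2*R*(-31 + R) (r(R) = (-31 + R)*(2*R) = 2*R*(-31 + R))
N(y) = y² - 2*y (N(y) = (y² - 3*y) + y = y² - 2*y)
N(-1*(-1))*(304 - r(-28)) = ((-1*(-1))*(-2 - 1*(-1)))*(304 - 2*(-28)*(-31 - 28)) = (1*(-2 + 1))*(304 - 2*(-28)*(-59)) = (1*(-1))*(304 - 1*3304) = -(304 - 3304) = -1*(-3000) = 3000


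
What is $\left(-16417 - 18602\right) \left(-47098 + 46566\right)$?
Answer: $18630108$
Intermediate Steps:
$\left(-16417 - 18602\right) \left(-47098 + 46566\right) = \left(-35019\right) \left(-532\right) = 18630108$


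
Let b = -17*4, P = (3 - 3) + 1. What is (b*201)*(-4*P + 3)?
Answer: 13668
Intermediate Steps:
P = 1 (P = 0 + 1 = 1)
b = -68
(b*201)*(-4*P + 3) = (-68*201)*(-4*1 + 3) = -13668*(-4 + 3) = -13668*(-1) = 13668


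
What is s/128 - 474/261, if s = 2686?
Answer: 106729/5568 ≈ 19.168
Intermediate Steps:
s/128 - 474/261 = 2686/128 - 474/261 = 2686*(1/128) - 474*1/261 = 1343/64 - 158/87 = 106729/5568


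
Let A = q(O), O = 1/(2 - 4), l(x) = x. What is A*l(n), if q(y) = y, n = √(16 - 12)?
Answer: -1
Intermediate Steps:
n = 2 (n = √4 = 2)
O = -½ (O = 1/(-2) = -½ ≈ -0.50000)
A = -½ ≈ -0.50000
A*l(n) = -½*2 = -1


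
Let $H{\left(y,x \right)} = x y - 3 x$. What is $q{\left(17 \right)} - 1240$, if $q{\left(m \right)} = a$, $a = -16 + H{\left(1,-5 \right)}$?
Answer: $-1246$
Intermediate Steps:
$H{\left(y,x \right)} = - 3 x + x y$
$a = -6$ ($a = -16 - 5 \left(-3 + 1\right) = -16 - -10 = -16 + 10 = -6$)
$q{\left(m \right)} = -6$
$q{\left(17 \right)} - 1240 = -6 - 1240 = -1246$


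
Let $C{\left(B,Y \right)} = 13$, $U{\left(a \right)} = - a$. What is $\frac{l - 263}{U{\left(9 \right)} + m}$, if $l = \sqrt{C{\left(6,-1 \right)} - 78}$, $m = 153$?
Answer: $- \frac{263}{144} + \frac{i \sqrt{65}}{144} \approx -1.8264 + 0.055988 i$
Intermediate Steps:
$l = i \sqrt{65}$ ($l = \sqrt{13 - 78} = \sqrt{-65} = i \sqrt{65} \approx 8.0623 i$)
$\frac{l - 263}{U{\left(9 \right)} + m} = \frac{i \sqrt{65} - 263}{\left(-1\right) 9 + 153} = \frac{-263 + i \sqrt{65}}{-9 + 153} = \frac{-263 + i \sqrt{65}}{144} = \left(-263 + i \sqrt{65}\right) \frac{1}{144} = - \frac{263}{144} + \frac{i \sqrt{65}}{144}$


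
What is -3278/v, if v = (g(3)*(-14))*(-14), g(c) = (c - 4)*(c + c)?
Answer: 1639/588 ≈ 2.7874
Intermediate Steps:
g(c) = 2*c*(-4 + c) (g(c) = (-4 + c)*(2*c) = 2*c*(-4 + c))
v = -1176 (v = ((2*3*(-4 + 3))*(-14))*(-14) = ((2*3*(-1))*(-14))*(-14) = -6*(-14)*(-14) = 84*(-14) = -1176)
-3278/v = -3278/(-1176) = -3278*(-1/1176) = 1639/588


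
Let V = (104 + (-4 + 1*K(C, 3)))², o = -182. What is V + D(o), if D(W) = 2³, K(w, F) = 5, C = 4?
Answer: 11033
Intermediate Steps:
D(W) = 8
V = 11025 (V = (104 + (-4 + 1*5))² = (104 + (-4 + 5))² = (104 + 1)² = 105² = 11025)
V + D(o) = 11025 + 8 = 11033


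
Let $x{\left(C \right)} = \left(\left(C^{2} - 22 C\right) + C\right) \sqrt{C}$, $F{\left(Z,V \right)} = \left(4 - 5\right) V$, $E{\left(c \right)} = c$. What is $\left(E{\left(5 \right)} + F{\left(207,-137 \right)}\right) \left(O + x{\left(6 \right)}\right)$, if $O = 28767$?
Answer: $4084914 - 12780 \sqrt{6} \approx 4.0536 \cdot 10^{6}$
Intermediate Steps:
$F{\left(Z,V \right)} = - V$
$x{\left(C \right)} = \sqrt{C} \left(C^{2} - 21 C\right)$ ($x{\left(C \right)} = \left(C^{2} - 21 C\right) \sqrt{C} = \sqrt{C} \left(C^{2} - 21 C\right)$)
$\left(E{\left(5 \right)} + F{\left(207,-137 \right)}\right) \left(O + x{\left(6 \right)}\right) = \left(5 - -137\right) \left(28767 + 6^{\frac{3}{2}} \left(-21 + 6\right)\right) = \left(5 + 137\right) \left(28767 + 6 \sqrt{6} \left(-15\right)\right) = 142 \left(28767 - 90 \sqrt{6}\right) = 4084914 - 12780 \sqrt{6}$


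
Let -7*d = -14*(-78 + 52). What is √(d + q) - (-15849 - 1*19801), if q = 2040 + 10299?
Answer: 35650 + √12287 ≈ 35761.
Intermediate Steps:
q = 12339
d = -52 (d = -(-2)*(-78 + 52) = -(-2)*(-26) = -⅐*364 = -52)
√(d + q) - (-15849 - 1*19801) = √(-52 + 12339) - (-15849 - 1*19801) = √12287 - (-15849 - 19801) = √12287 - 1*(-35650) = √12287 + 35650 = 35650 + √12287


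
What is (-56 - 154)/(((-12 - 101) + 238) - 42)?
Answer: -210/83 ≈ -2.5301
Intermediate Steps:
(-56 - 154)/(((-12 - 101) + 238) - 42) = -210/((-113 + 238) - 42) = -210/(125 - 42) = -210/83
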